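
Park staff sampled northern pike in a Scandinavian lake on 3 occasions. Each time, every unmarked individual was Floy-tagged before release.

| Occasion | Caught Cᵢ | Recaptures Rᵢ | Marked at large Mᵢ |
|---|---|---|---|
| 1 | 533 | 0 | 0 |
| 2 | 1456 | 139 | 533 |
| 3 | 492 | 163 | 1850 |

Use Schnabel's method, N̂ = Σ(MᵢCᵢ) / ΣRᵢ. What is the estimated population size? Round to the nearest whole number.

N ≈ 5584

Σ MᵢCᵢ = 0·533 + 533·1456 + 1850·492 = 0 + 776048 + 910200 = 1686248
Σ Rᵢ = 0 + 139 + 163 = 302
N̂ = 1686248 / 302 ≈ 5583.6 → 5584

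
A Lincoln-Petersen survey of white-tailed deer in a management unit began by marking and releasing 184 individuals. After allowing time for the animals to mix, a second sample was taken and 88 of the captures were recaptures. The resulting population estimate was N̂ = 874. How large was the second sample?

C = 418

From N = M·C/R: C = N·R / M = 874·88 / 184 = 76912 / 184 = 418.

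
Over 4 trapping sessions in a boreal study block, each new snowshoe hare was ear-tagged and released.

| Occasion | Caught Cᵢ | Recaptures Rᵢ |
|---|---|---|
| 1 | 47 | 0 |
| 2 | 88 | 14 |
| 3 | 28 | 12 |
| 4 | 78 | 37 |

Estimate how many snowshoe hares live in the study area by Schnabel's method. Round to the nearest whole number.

Marked at large before each occasion: Mᵢ = Σⱼ<ᵢ (Cⱼ − Rⱼ) → M1=0, M2=47, M3=121, M4=137
Σ MᵢCᵢ = 0·47 + 47·88 + 121·28 + 137·78 = 0 + 4136 + 3388 + 10686 = 18210
Σ Rᵢ = 0 + 14 + 12 + 37 = 63
N̂ = 18210 / 63 ≈ 289.0 → 289

N ≈ 289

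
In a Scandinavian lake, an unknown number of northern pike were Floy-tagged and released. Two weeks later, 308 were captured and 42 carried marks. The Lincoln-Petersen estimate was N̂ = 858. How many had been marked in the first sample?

M = 117

From N = M·C/R: M = N·R / C = 858·42 / 308 = 36036 / 308 = 117.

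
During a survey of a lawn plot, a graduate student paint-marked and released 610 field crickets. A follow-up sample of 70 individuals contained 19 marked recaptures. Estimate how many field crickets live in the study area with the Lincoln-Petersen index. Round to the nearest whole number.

N ≈ 2247

Lincoln-Petersen assumes M/N = R/C, so N = M·C / R.
N = (610 × 70) / 19 = 42700 / 19 ≈ 2247.4 → 2247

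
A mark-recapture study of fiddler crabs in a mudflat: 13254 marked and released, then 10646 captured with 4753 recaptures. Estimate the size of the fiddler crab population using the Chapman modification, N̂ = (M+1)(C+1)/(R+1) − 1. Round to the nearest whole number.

N ≈ 29,685

N̂ = (13254+1)(10646+1)/(4753+1) − 1 = 13255·10647/4754 − 1
= 141125985/4754 − 1 ≈ 29685.7 − 1 ≈ 29684.7 → 29685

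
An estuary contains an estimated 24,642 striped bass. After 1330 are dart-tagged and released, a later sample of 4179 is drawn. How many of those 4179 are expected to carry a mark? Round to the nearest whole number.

expected recaptures ≈ 226

The marked fraction of the population is 1330/24642, so in a sample of 4179 expect C·(M/N) marked.
E[R] = 1330 × 4179 / 24642 = 5558070 / 24642 ≈ 225.6 → 226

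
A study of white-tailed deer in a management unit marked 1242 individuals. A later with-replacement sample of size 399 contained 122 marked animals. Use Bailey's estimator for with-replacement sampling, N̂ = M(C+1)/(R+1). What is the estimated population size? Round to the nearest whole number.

N ≈ 4039

N̂ = 1242·(399+1)/(122+1) = 1242·400/123 = 496800/123 ≈ 4039.0 → 4039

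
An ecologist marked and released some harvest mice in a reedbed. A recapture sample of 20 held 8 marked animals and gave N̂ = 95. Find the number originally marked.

From N = M·C/R: M = N·R / C = 95·8 / 20 = 760 / 20 = 38.

M = 38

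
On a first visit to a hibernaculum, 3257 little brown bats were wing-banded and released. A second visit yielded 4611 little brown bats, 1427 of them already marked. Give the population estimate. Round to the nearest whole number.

N ≈ 10,524

The marked fraction in the recapture sample should equal the marked fraction in the population: 1427/4611 = 3257/N.
N = (3257 × 4611) / 1427 = 15018027 / 1427 ≈ 10524.2 → 10524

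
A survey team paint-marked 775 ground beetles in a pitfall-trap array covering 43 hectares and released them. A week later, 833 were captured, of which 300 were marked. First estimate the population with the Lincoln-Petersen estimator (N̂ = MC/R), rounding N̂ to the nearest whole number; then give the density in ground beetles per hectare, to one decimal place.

density ≈ 50.0 ground beetles per hectare

N̂ = 775·833/300 = 645575/300 ≈ 2151.9 → 2152
Density = N̂ / area = 2152 / 43 ≈ 50.047 → 50.0 per hectare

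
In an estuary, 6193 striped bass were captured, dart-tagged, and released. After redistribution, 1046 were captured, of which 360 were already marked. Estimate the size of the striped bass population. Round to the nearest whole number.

Lincoln-Petersen assumes M/N = R/C, so N = M·C / R.
N = (6193 × 1046) / 360 = 6477878 / 360 ≈ 17994.1 → 17994

N ≈ 17,994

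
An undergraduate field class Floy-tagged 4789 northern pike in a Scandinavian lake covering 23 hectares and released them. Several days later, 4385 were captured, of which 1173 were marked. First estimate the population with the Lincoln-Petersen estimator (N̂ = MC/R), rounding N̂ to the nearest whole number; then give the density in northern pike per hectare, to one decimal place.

N̂ = 4789·4385/1173 = 20999765/1173 ≈ 17902.6 → 17903
Density = N̂ / area = 17903 / 23 ≈ 778.39 → 778.4 per hectare

density ≈ 778.4 northern pike per hectare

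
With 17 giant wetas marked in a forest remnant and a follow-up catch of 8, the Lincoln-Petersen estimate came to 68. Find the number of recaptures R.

R = 2

From N = M·C/R: R = M·C / N = 17·8 / 68 = 136 / 68 = 2.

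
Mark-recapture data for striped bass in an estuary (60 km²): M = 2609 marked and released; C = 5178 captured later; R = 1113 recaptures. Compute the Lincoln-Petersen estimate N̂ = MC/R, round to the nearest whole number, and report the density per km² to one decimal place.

density ≈ 202.3 striped bass per km²

N̂ = 2609·5178/1113 = 13509402/1113 ≈ 12137.8 → 12138
Density = N̂ / area = 12138 / 60 ≈ 202.30 → 202.3 per km²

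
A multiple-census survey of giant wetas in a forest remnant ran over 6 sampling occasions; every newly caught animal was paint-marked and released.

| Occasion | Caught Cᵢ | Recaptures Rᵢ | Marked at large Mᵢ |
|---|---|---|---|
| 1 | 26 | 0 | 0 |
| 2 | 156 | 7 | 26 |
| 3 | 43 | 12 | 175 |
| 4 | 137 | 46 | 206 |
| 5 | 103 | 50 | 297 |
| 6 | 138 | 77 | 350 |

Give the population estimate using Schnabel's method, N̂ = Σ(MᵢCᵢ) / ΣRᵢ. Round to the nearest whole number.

Σ MᵢCᵢ = 0·26 + 26·156 + 175·43 + 206·137 + 297·103 + 350·138 = 0 + 4056 + 7525 + 28222 + 30591 + 48300 = 118694
Σ Rᵢ = 0 + 7 + 12 + 46 + 50 + 77 = 192
N̂ = 118694 / 192 ≈ 618.2 → 618

N ≈ 618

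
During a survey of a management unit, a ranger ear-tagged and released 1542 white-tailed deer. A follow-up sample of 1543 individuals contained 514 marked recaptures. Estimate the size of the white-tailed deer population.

N = 4629

The marked fraction in the recapture sample should equal the marked fraction in the population: 514/1543 = 1542/N.
N = (1542 × 1543) / 514 = 2379306 / 514 = 4629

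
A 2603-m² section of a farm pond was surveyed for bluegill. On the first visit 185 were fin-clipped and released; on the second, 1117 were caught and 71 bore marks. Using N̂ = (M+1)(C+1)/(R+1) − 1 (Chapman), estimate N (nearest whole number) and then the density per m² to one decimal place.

N̂ = 186·1118/72 − 1 = 207948/72 − 1 ≈ 2887.2 → 2887
Density = N̂ / area = 2887 / 2603 ≈ 1.11 → 1.1 per m²

density ≈ 1.1 bluegill per m²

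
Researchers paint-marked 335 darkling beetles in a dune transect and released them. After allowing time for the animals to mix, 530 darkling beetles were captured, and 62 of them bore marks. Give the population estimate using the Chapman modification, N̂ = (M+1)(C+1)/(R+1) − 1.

N = 2831

N̂ = (335+1)(530+1)/(62+1) − 1 = 336·531/63 − 1
= 178416/63 − 1 = 2832 − 1 = 2831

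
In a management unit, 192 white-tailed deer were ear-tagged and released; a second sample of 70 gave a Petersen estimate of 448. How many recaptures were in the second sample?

From N = M·C/R: R = M·C / N = 192·70 / 448 = 13440 / 448 = 30.

R = 30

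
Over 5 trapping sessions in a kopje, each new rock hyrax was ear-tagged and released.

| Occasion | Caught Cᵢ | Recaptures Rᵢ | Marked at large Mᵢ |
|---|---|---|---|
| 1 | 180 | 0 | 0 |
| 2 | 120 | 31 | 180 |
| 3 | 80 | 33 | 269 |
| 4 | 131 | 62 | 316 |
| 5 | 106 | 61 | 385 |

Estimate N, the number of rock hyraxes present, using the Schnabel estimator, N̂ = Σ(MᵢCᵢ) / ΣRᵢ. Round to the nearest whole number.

N ≈ 670

Σ MᵢCᵢ = 0·180 + 180·120 + 269·80 + 316·131 + 385·106 = 0 + 21600 + 21520 + 41396 + 40810 = 125326
Σ Rᵢ = 0 + 31 + 33 + 62 + 61 = 187
N̂ = 125326 / 187 ≈ 670.2 → 670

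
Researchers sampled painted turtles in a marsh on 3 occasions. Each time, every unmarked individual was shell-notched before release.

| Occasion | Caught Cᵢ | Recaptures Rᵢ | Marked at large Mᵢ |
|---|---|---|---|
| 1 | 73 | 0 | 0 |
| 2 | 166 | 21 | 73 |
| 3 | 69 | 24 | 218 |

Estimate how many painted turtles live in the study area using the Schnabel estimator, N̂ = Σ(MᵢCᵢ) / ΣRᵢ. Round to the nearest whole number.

Σ MᵢCᵢ = 0·73 + 73·166 + 218·69 = 0 + 12118 + 15042 = 27160
Σ Rᵢ = 0 + 21 + 24 = 45
N̂ = 27160 / 45 ≈ 603.6 → 604

N ≈ 604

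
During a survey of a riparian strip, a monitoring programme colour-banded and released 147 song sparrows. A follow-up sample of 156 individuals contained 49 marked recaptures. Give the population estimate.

Lincoln-Petersen assumes M/N = R/C, so N = M·C / R.
N = (147 × 156) / 49 = 22932 / 49 = 468

N = 468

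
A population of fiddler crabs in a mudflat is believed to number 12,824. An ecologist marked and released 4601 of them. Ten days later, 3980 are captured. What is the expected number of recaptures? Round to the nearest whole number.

The marked fraction of the population is 4601/12824, so in a sample of 3980 expect C·(M/N) marked.
E[R] = 4601 × 3980 / 12824 = 18311980 / 12824 ≈ 1427.9 → 1428

expected recaptures ≈ 1428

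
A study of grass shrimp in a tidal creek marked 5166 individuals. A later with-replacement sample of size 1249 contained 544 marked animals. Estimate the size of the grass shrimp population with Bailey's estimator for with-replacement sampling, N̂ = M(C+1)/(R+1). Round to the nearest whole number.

N̂ = 5166·(1249+1)/(544+1) = 5166·1250/545 = 6457500/545 ≈ 11848.6 → 11849

N ≈ 11,849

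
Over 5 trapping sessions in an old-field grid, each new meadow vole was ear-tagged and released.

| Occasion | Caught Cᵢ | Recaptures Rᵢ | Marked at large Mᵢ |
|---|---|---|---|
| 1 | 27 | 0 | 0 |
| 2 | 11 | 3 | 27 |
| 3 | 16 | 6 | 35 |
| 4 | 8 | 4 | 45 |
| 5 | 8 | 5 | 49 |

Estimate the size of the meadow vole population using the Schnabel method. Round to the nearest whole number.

Σ MᵢCᵢ = 0·27 + 27·11 + 35·16 + 45·8 + 49·8 = 0 + 297 + 560 + 360 + 392 = 1609
Σ Rᵢ = 0 + 3 + 6 + 4 + 5 = 18
N̂ = 1609 / 18 ≈ 89.4 → 89

N ≈ 89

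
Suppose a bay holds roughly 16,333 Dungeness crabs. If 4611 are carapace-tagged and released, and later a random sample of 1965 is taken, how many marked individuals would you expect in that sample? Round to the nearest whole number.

expected recaptures ≈ 555

Expected recaptures E[R] = M·C / N.
E[R] = 4611 × 1965 / 16333 = 9060615 / 16333 ≈ 554.7 → 555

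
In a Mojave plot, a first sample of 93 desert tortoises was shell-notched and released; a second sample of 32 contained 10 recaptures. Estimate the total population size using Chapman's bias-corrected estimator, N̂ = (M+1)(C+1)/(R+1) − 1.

N̂ = (93+1)(32+1)/(10+1) − 1 = 94·33/11 − 1
= 3102/11 − 1 = 282 − 1 = 281

N = 281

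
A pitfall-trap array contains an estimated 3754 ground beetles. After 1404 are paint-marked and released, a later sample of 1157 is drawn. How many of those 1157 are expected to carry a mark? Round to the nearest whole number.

expected recaptures ≈ 433

Expected recaptures E[R] = M·C / N.
E[R] = 1404 × 1157 / 3754 = 1624428 / 3754 ≈ 432.7 → 433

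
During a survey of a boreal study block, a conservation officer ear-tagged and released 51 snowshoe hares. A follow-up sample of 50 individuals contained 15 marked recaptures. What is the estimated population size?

N = 170

If marked individuals mix randomly, R/C ≈ M/N, giving N ≈ M·C/R.
N = (51 × 50) / 15 = 2550 / 15 = 170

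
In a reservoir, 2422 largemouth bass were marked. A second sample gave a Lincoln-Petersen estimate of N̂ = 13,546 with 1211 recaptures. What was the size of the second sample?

C = 6773

From N = M·C/R: C = N·R / M = 13546·1211 / 2422 = 16404206 / 2422 = 6773.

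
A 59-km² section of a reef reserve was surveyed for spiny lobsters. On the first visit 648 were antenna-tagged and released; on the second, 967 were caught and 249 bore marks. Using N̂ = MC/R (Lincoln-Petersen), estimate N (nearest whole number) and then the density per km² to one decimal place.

N̂ = 648·967/249 = 626616/249 ≈ 2516.5 → 2517
Density = N̂ / area = 2517 / 59 ≈ 42.66 → 42.7 per km²

density ≈ 42.7 spiny lobsters per km²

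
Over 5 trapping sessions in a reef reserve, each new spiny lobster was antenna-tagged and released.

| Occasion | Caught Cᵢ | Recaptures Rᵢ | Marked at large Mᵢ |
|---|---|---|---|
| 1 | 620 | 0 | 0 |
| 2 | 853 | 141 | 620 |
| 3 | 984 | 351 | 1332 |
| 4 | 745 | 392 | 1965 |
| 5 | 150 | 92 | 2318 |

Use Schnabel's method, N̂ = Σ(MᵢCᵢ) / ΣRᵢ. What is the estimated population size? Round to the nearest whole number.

Σ MᵢCᵢ = 0·620 + 620·853 + 1332·984 + 1965·745 + 2318·150 = 0 + 528860 + 1310688 + 1463925 + 347700 = 3651173
Σ Rᵢ = 0 + 141 + 351 + 392 + 92 = 976
N̂ = 3651173 / 976 ≈ 3741.0 → 3741

N ≈ 3741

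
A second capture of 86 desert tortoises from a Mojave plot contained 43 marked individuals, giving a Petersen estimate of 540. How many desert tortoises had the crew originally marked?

M = 270

From N = M·C/R: M = N·R / C = 540·43 / 86 = 23220 / 86 = 270.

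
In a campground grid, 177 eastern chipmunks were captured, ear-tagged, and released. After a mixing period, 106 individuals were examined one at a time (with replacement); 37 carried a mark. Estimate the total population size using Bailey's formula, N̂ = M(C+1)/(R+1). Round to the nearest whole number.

N̂ = 177·(106+1)/(37+1) = 177·107/38 = 18939/38 ≈ 498.4 → 498

N ≈ 498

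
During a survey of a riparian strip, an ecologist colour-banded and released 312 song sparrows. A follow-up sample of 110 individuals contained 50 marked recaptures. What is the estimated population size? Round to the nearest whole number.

N = (312 × 110) / 50 = 34320 / 50 ≈ 686.4 → 686

N ≈ 686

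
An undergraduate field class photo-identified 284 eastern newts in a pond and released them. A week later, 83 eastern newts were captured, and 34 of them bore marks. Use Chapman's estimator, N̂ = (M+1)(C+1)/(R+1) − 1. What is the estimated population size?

N̂ = (284+1)(83+1)/(34+1) − 1 = 285·84/35 − 1
= 23940/35 − 1 = 684 − 1 = 683

N = 683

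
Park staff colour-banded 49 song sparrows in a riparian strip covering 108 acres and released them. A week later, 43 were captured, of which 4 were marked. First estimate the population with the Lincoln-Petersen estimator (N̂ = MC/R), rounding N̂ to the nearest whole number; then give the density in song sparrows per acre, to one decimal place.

N̂ = 49·43/4 = 2107/4 ≈ 526.8 → 527
Density = N̂ / area = 527 / 108 ≈ 4.88 → 4.9 per acre

density ≈ 4.9 song sparrows per acre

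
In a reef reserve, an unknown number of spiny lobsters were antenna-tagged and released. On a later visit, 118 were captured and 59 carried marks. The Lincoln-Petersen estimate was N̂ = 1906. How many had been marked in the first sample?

M = 953

From N = M·C/R: M = N·R / C = 1906·59 / 118 = 112454 / 118 = 953.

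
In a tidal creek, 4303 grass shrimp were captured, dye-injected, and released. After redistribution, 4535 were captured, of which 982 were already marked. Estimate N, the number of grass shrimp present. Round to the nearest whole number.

N ≈ 19,872

N = (4303 × 4535) / 982 = 19514105 / 982 ≈ 19871.8 → 19872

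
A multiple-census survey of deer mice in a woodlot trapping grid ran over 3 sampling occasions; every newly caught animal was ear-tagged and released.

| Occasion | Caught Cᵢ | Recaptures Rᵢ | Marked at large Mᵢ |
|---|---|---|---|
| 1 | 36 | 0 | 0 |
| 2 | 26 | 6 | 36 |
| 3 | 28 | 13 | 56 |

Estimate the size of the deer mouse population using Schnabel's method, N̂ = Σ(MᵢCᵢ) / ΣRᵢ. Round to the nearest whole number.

N ≈ 132

Σ MᵢCᵢ = 0·36 + 36·26 + 56·28 = 0 + 936 + 1568 = 2504
Σ Rᵢ = 0 + 6 + 13 = 19
N̂ = 2504 / 19 ≈ 131.8 → 132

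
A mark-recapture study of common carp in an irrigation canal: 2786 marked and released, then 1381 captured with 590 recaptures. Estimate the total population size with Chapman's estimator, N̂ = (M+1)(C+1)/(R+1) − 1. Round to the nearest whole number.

N ≈ 6516

N̂ = (2786+1)(1381+1)/(590+1) − 1 = 2787·1382/591 − 1
= 3851634/591 − 1 ≈ 6517.1 − 1 ≈ 6516.1 → 6516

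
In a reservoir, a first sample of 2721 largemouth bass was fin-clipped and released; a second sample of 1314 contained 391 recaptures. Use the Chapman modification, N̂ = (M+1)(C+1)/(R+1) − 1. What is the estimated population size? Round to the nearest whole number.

N ≈ 9130

N̂ = (2721+1)(1314+1)/(391+1) − 1 = 2722·1315/392 − 1
= 3579430/392 − 1 ≈ 9131.2 − 1 ≈ 9130.2 → 9130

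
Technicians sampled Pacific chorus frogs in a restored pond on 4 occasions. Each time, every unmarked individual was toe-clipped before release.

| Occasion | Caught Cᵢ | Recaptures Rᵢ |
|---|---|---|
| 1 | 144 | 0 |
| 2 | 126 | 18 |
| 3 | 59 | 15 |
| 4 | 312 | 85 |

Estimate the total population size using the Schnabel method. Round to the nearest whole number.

Marked at large before each occasion: Mᵢ = Σⱼ<ᵢ (Cⱼ − Rⱼ) → M1=0, M2=144, M3=252, M4=296
Σ MᵢCᵢ = 0·144 + 144·126 + 252·59 + 296·312 = 0 + 18144 + 14868 + 92352 = 125364
Σ Rᵢ = 0 + 18 + 15 + 85 = 118
N̂ = 125364 / 118 ≈ 1062.4 → 1062

N ≈ 1062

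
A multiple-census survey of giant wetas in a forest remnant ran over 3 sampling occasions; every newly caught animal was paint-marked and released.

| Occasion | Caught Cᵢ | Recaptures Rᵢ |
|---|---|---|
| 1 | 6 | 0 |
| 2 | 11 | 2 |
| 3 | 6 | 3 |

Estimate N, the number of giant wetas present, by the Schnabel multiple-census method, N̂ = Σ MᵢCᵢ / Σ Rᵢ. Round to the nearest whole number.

N ≈ 31

Marked at large before each occasion: Mᵢ = Σⱼ<ᵢ (Cⱼ − Rⱼ) → M1=0, M2=6, M3=15
Σ MᵢCᵢ = 0·6 + 6·11 + 15·6 = 0 + 66 + 90 = 156
Σ Rᵢ = 0 + 2 + 3 = 5
N̂ = 156 / 5 ≈ 31.2 → 31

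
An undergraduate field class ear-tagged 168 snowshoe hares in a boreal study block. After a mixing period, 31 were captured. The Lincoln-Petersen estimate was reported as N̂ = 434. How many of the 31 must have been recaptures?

From N = M·C/R: R = M·C / N = 168·31 / 434 = 5208 / 434 = 12.

R = 12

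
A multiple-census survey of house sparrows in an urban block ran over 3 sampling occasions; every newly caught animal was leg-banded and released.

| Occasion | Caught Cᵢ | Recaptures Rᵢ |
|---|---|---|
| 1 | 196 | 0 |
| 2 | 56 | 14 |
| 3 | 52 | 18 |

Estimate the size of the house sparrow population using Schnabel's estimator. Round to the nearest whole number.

N ≈ 730

Marked at large before each occasion: Mᵢ = Σⱼ<ᵢ (Cⱼ − Rⱼ) → M1=0, M2=196, M3=238
Σ MᵢCᵢ = 0·196 + 196·56 + 238·52 = 0 + 10976 + 12376 = 23352
Σ Rᵢ = 0 + 14 + 18 = 32
N̂ = 23352 / 32 ≈ 729.8 → 730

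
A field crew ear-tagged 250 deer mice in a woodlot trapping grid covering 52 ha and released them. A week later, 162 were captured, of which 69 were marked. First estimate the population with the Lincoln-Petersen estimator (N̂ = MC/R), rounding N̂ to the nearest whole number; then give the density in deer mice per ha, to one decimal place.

N̂ = 250·162/69 = 40500/69 ≈ 587.0 → 587
Density = N̂ / area = 587 / 52 ≈ 11.29 → 11.3 per ha

density ≈ 11.3 deer mice per ha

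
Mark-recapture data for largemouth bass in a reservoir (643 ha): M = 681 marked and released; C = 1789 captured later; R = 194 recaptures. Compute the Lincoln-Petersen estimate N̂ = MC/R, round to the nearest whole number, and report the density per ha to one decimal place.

density ≈ 9.8 largemouth bass per ha

N̂ = 681·1789/194 = 1218309/194 ≈ 6279.9 → 6280
Density = N̂ / area = 6280 / 643 ≈ 9.77 → 9.8 per ha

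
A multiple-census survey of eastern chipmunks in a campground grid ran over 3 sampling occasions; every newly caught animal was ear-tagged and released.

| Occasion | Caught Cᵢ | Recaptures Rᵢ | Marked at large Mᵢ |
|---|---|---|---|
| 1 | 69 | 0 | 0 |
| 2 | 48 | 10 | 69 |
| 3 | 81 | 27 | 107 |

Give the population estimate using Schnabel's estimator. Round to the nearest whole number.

Σ MᵢCᵢ = 0·69 + 69·48 + 107·81 = 0 + 3312 + 8667 = 11979
Σ Rᵢ = 0 + 10 + 27 = 37
N̂ = 11979 / 37 ≈ 323.8 → 324

N ≈ 324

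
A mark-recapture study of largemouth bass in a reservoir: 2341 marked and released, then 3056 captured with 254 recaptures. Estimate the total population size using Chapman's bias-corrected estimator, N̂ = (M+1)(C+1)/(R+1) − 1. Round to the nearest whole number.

N̂ = (2341+1)(3056+1)/(254+1) − 1 = 2342·3057/255 − 1
= 7159494/255 − 1 ≈ 28076.4 − 1 ≈ 28075.4 → 28075

N ≈ 28,075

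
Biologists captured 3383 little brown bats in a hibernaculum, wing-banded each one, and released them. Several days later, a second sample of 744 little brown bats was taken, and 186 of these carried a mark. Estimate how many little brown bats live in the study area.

N = 13,532

The marked fraction in the recapture sample should equal the marked fraction in the population: 186/744 = 3383/N.
N = (3383 × 744) / 186 = 2516952 / 186 = 13532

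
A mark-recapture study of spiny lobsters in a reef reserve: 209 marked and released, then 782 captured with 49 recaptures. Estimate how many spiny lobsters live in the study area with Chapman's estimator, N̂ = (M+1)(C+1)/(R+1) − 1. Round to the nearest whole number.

N ≈ 3288

N̂ = (209+1)(782+1)/(49+1) − 1 = 210·783/50 − 1
= 164430/50 − 1 ≈ 3288.6 − 1 ≈ 3287.6 → 3288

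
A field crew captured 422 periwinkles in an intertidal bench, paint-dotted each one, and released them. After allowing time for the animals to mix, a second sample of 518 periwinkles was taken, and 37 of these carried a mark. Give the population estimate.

If marked individuals mix randomly, R/C ≈ M/N, giving N ≈ M·C/R.
N = (422 × 518) / 37 = 218596 / 37 = 5908

N = 5908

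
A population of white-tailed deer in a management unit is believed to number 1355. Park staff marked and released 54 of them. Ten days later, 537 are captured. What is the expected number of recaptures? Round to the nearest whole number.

expected recaptures ≈ 21

The marked fraction of the population is 54/1355, so in a sample of 537 expect C·(M/N) marked.
E[R] = 54 × 537 / 1355 = 28998 / 1355 ≈ 21.4 → 21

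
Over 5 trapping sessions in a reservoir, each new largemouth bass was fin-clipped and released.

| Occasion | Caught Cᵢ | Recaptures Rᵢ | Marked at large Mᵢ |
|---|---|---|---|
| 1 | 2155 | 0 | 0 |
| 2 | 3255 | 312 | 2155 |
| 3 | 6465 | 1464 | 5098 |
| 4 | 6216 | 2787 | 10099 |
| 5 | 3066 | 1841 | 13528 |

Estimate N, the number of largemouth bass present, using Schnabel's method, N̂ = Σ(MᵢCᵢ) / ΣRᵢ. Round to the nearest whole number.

Σ MᵢCᵢ = 0·2155 + 2155·3255 + 5098·6465 + 10099·6216 + 13528·3066 = 0 + 7014525 + 32958570 + 62775384 + 41476848 = 144225327
Σ Rᵢ = 0 + 312 + 1464 + 2787 + 1841 = 6404
N̂ = 144225327 / 6404 ≈ 22521.1 → 22521

N ≈ 22,521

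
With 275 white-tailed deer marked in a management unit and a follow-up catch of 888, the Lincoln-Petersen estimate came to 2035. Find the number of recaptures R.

R = 120

From N = M·C/R: R = M·C / N = 275·888 / 2035 = 244200 / 2035 = 120.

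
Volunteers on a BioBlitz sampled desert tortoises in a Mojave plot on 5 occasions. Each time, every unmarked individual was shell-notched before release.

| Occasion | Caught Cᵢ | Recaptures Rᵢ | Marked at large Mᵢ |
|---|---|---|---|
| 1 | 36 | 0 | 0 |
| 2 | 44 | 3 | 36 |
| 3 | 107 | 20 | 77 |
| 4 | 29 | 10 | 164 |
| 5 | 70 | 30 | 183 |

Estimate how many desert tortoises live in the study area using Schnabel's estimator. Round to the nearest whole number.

N ≈ 435

Σ MᵢCᵢ = 0·36 + 36·44 + 77·107 + 164·29 + 183·70 = 0 + 1584 + 8239 + 4756 + 12810 = 27389
Σ Rᵢ = 0 + 3 + 20 + 10 + 30 = 63
N̂ = 27389 / 63 ≈ 434.7 → 435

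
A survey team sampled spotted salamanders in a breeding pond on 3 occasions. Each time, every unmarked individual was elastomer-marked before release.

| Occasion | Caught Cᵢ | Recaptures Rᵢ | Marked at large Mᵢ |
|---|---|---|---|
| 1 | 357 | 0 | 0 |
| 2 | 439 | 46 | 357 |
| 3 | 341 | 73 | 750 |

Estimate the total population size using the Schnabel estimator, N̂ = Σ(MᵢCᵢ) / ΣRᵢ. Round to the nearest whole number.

N ≈ 3466

Σ MᵢCᵢ = 0·357 + 357·439 + 750·341 = 0 + 156723 + 255750 = 412473
Σ Rᵢ = 0 + 46 + 73 = 119
N̂ = 412473 / 119 ≈ 3466.2 → 3466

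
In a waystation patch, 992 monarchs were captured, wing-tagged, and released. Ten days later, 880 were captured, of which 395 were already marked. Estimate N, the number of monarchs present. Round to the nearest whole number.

N ≈ 2210

N = (992 × 880) / 395 = 872960 / 395 ≈ 2210.0 → 2210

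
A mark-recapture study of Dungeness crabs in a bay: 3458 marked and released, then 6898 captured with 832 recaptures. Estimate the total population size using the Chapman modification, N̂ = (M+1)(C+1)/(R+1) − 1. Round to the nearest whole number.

N ≈ 28,647

N̂ = (3458+1)(6898+1)/(832+1) − 1 = 3459·6899/833 − 1
= 23863641/833 − 1 ≈ 28647.8 − 1 ≈ 28646.8 → 28647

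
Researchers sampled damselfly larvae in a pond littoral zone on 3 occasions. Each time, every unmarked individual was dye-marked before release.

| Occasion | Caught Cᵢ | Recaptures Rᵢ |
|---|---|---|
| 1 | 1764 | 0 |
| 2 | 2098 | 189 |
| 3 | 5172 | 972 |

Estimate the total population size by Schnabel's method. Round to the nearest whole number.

N ≈ 19,550

Marked at large before each occasion: Mᵢ = Σⱼ<ᵢ (Cⱼ − Rⱼ) → M1=0, M2=1764, M3=3673
Σ MᵢCᵢ = 0·1764 + 1764·2098 + 3673·5172 = 0 + 3700872 + 18996756 = 22697628
Σ Rᵢ = 0 + 189 + 972 = 1161
N̂ = 22697628 / 1161 ≈ 19550.1 → 19550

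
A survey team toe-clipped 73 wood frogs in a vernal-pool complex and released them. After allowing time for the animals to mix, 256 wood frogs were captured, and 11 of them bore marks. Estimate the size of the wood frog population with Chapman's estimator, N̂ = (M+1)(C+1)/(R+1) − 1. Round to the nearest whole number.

N̂ = (73+1)(256+1)/(11+1) − 1 = 74·257/12 − 1
= 19018/12 − 1 ≈ 1584.8 − 1 ≈ 1583.8 → 1584

N ≈ 1584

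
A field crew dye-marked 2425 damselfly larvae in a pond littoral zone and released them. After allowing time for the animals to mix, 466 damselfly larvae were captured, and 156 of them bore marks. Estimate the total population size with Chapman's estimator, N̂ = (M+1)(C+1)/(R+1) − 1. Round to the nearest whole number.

N̂ = (2425+1)(466+1)/(156+1) − 1 = 2426·467/157 − 1
= 1132942/157 − 1 ≈ 7216.2 − 1 ≈ 7215.2 → 7215

N ≈ 7215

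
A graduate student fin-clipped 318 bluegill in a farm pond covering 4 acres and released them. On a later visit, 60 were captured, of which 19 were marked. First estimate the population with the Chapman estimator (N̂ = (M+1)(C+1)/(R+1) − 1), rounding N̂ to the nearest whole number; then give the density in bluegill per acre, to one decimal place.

N̂ = 319·61/20 − 1 = 19459/20 − 1 ≈ 972.0 → 972
Density = N̂ / area = 972 / 4 = 243.0 per acre

density ≈ 243.0 bluegill per acre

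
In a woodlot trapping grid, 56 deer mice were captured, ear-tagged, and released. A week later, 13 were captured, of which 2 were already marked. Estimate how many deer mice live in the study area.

N = (56 × 13) / 2 = 728 / 2 = 364

N = 364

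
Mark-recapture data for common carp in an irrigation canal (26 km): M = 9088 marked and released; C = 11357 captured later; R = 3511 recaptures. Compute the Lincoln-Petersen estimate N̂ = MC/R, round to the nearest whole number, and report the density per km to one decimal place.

N̂ = 9088·11357/3511 = 103212416/3511 ≈ 29396.9 → 29397
Density = N̂ / area = 29397 / 26 ≈ 1130.65 → 1130.7 per km

density ≈ 1130.7 common carp per km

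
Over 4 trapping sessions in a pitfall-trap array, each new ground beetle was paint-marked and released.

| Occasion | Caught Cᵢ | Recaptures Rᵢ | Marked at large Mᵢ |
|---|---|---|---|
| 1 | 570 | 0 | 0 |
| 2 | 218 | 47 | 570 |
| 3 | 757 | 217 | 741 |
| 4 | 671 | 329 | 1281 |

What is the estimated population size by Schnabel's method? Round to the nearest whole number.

N ≈ 2605

Σ MᵢCᵢ = 0·570 + 570·218 + 741·757 + 1281·671 = 0 + 124260 + 560937 + 859551 = 1544748
Σ Rᵢ = 0 + 47 + 217 + 329 = 593
N̂ = 1544748 / 593 ≈ 2605.0 → 2605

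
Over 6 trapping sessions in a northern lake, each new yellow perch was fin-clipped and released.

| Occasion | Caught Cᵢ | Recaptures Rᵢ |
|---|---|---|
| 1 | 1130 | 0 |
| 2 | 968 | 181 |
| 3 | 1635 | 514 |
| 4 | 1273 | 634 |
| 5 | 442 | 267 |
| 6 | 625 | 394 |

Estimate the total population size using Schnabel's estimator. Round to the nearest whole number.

Marked at large before each occasion: Mᵢ = Σⱼ<ᵢ (Cⱼ − Rⱼ) → M1=0, M2=1130, M3=1917, M4=3038, M5=3677, M6=3852
Σ MᵢCᵢ = 0·1130 + 1130·968 + 1917·1635 + 3038·1273 + 3677·442 + 3852·625 = 0 + 1093840 + 3134295 + 3867374 + 1625234 + 2407500 = 12128243
Σ Rᵢ = 0 + 181 + 514 + 634 + 267 + 394 = 1990
N̂ = 12128243 / 1990 ≈ 6094.6 → 6095

N ≈ 6095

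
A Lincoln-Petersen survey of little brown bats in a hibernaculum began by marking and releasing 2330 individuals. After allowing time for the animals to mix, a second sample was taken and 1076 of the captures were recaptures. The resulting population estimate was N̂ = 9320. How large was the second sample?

C = 4304

From N = M·C/R: C = N·R / M = 9320·1076 / 2330 = 10028320 / 2330 = 4304.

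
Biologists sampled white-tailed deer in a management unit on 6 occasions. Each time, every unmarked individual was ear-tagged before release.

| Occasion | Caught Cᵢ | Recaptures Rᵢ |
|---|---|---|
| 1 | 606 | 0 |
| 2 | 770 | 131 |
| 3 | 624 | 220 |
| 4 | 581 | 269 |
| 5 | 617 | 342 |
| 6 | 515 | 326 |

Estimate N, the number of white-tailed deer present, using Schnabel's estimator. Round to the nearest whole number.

N ≈ 3543

Marked at large before each occasion: Mᵢ = Σⱼ<ᵢ (Cⱼ − Rⱼ) → M1=0, M2=606, M3=1245, M4=1649, M5=1961, M6=2236
Σ MᵢCᵢ = 0·606 + 606·770 + 1245·624 + 1649·581 + 1961·617 + 2236·515 = 0 + 466620 + 776880 + 958069 + 1209937 + 1151540 = 4563046
Σ Rᵢ = 0 + 131 + 220 + 269 + 342 + 326 = 1288
N̂ = 4563046 / 1288 ≈ 3542.7 → 3543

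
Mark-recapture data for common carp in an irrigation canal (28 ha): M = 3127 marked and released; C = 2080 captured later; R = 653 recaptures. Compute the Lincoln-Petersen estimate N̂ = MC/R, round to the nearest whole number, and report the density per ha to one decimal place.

N̂ = 3127·2080/653 = 6504160/653 ≈ 9960.4 → 9960
Density = N̂ / area = 9960 / 28 ≈ 355.71 → 355.7 per ha

density ≈ 355.7 common carp per ha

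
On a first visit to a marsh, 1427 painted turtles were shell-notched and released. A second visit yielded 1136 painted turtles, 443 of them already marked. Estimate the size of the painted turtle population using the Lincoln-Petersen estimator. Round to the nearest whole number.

N ≈ 3659

N = (1427 × 1136) / 443 = 1621072 / 443 ≈ 3659.3 → 3659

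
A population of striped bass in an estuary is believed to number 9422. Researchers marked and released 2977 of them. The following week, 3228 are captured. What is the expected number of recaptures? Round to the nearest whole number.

expected recaptures ≈ 1020

The marked fraction of the population is 2977/9422, so in a sample of 3228 expect C·(M/N) marked.
E[R] = 2977 × 3228 / 9422 = 9609756 / 9422 ≈ 1019.9 → 1020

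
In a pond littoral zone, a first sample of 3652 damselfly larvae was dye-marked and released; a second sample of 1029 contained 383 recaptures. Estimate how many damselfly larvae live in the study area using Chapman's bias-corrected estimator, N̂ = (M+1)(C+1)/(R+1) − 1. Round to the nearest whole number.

N ≈ 9797

N̂ = (3652+1)(1029+1)/(383+1) − 1 = 3653·1030/384 − 1
= 3762590/384 − 1 ≈ 9798.4 − 1 ≈ 9797.4 → 9797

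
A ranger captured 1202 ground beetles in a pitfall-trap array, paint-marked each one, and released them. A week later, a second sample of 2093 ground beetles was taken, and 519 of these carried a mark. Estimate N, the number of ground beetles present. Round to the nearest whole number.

N ≈ 4847

If marked individuals mix randomly, R/C ≈ M/N, giving N ≈ M·C/R.
N = (1202 × 2093) / 519 = 2515786 / 519 ≈ 4847.4 → 4847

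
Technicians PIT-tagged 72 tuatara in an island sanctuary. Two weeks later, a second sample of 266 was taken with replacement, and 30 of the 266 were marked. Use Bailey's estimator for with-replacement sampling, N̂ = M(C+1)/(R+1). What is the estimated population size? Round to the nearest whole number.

N ≈ 620

N̂ = 72·(266+1)/(30+1) = 72·267/31 = 19224/31 ≈ 620.1 → 620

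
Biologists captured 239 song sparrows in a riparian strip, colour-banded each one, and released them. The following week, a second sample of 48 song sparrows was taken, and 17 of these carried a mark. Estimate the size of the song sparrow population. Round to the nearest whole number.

N ≈ 675

The marked fraction in the recapture sample should equal the marked fraction in the population: 17/48 = 239/N.
N = (239 × 48) / 17 = 11472 / 17 ≈ 674.8 → 675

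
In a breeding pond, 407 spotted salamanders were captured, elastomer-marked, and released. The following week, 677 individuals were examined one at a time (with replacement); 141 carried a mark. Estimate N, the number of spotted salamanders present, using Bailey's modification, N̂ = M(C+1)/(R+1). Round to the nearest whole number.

N ≈ 1943

N̂ = 407·(677+1)/(141+1) = 407·678/142 = 275946/142 ≈ 1943.3 → 1943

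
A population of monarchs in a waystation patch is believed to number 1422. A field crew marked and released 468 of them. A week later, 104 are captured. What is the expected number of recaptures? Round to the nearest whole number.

Expected recaptures E[R] = M·C / N.
E[R] = 468 × 104 / 1422 = 48672 / 1422 ≈ 34.2 → 34

expected recaptures ≈ 34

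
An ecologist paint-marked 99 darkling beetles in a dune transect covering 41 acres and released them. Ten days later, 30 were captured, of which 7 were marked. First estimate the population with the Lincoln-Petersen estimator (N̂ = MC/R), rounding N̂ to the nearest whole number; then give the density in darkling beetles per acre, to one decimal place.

density ≈ 10.3 darkling beetles per acre

N̂ = 99·30/7 = 2970/7 ≈ 424.3 → 424
Density = N̂ / area = 424 / 41 ≈ 10.34 → 10.3 per acre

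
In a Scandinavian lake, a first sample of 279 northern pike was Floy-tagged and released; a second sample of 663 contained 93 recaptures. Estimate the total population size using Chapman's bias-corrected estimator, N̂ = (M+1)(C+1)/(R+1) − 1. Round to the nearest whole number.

N ≈ 1977

N̂ = (279+1)(663+1)/(93+1) − 1 = 280·664/94 − 1
= 185920/94 − 1 ≈ 1977.9 − 1 ≈ 1976.9 → 1977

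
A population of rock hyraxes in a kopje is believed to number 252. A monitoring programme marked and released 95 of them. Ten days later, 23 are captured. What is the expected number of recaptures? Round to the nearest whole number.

expected recaptures ≈ 9

Expected recaptures E[R] = M·C / N.
E[R] = 95 × 23 / 252 = 2185 / 252 ≈ 8.7 → 9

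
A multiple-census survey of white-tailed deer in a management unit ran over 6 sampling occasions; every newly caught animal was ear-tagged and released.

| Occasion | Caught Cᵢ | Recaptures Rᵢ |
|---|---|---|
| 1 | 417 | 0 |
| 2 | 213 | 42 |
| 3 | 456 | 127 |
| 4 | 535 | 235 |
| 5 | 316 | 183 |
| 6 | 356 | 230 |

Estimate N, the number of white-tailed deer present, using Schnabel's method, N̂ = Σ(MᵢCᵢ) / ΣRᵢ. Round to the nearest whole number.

N ≈ 2096

Marked at large before each occasion: Mᵢ = Σⱼ<ᵢ (Cⱼ − Rⱼ) → M1=0, M2=417, M3=588, M4=917, M5=1217, M6=1350
Σ MᵢCᵢ = 0·417 + 417·213 + 588·456 + 917·535 + 1217·316 + 1350·356 = 0 + 88821 + 268128 + 490595 + 384572 + 480600 = 1712716
Σ Rᵢ = 0 + 42 + 127 + 235 + 183 + 230 = 817
N̂ = 1712716 / 817 ≈ 2096.3 → 2096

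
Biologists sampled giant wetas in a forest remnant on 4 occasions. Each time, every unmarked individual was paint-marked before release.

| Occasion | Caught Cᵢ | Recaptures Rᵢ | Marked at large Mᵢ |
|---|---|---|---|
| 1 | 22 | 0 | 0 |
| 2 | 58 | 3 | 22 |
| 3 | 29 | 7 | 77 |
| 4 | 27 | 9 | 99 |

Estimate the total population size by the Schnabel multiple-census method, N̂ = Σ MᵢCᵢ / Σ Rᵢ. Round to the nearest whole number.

Σ MᵢCᵢ = 0·22 + 22·58 + 77·29 + 99·27 = 0 + 1276 + 2233 + 2673 = 6182
Σ Rᵢ = 0 + 3 + 7 + 9 = 19
N̂ = 6182 / 19 ≈ 325.4 → 325

N ≈ 325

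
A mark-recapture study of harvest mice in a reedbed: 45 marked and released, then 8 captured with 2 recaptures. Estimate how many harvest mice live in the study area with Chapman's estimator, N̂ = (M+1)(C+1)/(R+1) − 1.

N = 137

N̂ = (45+1)(8+1)/(2+1) − 1 = 46·9/3 − 1
= 414/3 − 1 = 138 − 1 = 137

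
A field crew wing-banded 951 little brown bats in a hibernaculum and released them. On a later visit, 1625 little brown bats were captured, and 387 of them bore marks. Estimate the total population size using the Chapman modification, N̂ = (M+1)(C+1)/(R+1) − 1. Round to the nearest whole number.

N ≈ 3989

N̂ = (951+1)(1625+1)/(387+1) − 1 = 952·1626/388 − 1
= 1547952/388 − 1 ≈ 3989.6 − 1 ≈ 3988.6 → 3989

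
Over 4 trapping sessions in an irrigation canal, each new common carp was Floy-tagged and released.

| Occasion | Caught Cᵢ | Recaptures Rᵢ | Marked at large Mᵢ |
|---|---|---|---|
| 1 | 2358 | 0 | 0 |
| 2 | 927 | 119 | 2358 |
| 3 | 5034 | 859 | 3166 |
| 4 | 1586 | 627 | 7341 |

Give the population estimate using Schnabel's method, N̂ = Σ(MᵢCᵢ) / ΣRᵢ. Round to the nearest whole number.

N ≈ 18,546

Σ MᵢCᵢ = 0·2358 + 2358·927 + 3166·5034 + 7341·1586 = 0 + 2185866 + 15937644 + 11642826 = 29766336
Σ Rᵢ = 0 + 119 + 859 + 627 = 1605
N̂ = 29766336 / 1605 ≈ 18546.0 → 18546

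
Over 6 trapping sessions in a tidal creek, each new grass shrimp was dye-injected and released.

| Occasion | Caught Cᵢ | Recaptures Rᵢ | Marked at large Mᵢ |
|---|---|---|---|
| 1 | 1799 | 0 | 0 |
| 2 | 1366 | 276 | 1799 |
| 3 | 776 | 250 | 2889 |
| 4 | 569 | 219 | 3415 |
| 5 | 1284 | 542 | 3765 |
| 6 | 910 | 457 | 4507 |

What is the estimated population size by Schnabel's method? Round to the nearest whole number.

Σ MᵢCᵢ = 0·1799 + 1799·1366 + 2889·776 + 3415·569 + 3765·1284 + 4507·910 = 0 + 2457434 + 2241864 + 1943135 + 4834260 + 4101370 = 15578063
Σ Rᵢ = 0 + 276 + 250 + 219 + 542 + 457 = 1744
N̂ = 15578063 / 1744 ≈ 8932.4 → 8932

N ≈ 8932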